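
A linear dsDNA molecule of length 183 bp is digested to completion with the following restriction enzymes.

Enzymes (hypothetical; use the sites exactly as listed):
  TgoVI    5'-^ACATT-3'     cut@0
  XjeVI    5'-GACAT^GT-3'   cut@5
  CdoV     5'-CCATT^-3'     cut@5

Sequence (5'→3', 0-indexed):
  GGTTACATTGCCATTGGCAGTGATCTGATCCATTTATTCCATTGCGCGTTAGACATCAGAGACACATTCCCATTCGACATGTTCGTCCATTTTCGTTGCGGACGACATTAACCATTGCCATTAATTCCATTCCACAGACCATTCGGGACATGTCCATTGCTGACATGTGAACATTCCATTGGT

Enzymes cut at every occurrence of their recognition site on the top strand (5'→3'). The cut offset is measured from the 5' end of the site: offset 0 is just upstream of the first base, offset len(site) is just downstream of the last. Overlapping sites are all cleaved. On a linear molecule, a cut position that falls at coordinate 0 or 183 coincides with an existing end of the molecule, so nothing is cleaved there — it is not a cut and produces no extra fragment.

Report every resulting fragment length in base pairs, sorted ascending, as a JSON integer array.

[3,4,4,6,6,7,8,8,9,9,10,11,11,11,12,12,13,19,20]

Site scan:
  TgoVI (ACATT, off=0): starts [4, 63, 104, 170] → cuts [4, 63, 104, 170]
  XjeVI (GACATGT, off=5): starts [75, 146, 161] → cuts [80, 151, 166]
  CdoV (CCATT, off=5): starts [10, 29, 38, 69, 86, 111, 117, 126, 138, 153, 175] → cuts [15, 34, 43, 74, 91, 116, 122, 131, 143, 158, 180]

All cut coordinates (distinct, sorted): [4, 15, 34, 43, 63, 74, 80, 91, 104, 116, 122, 131, 143, 151, 158, 166, 170, 180]

Fragment lengths:
  [0,4): 4 bp
  [4,15): 11 bp
  [15,34): 19 bp
  [34,43): 9 bp
  [43,63): 20 bp
  [63,74): 11 bp
  [74,80): 6 bp
  [80,91): 11 bp
  [91,104): 13 bp
  [104,116): 12 bp
  [116,122): 6 bp
  [122,131): 9 bp
  [131,143): 12 bp
  [143,151): 8 bp
  [151,158): 7 bp
  [158,166): 8 bp
  [166,170): 4 bp
  [170,180): 10 bp
  [180,183): 3 bp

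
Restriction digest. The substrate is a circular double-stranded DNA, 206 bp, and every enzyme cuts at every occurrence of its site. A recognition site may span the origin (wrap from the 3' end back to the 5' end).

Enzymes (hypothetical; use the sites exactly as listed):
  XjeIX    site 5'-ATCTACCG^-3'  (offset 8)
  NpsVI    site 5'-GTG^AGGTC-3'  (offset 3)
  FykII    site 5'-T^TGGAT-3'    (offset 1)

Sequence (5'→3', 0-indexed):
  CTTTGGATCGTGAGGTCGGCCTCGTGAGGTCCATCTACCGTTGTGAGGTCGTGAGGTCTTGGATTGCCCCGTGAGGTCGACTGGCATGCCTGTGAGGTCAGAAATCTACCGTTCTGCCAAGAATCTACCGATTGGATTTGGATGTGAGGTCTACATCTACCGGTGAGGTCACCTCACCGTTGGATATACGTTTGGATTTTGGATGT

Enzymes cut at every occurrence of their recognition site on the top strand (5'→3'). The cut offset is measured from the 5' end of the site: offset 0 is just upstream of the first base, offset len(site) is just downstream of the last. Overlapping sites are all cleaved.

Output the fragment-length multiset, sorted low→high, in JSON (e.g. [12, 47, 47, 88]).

Site scan:
  XjeIX ATCTACCG/8: at [32, 103, 122, 154] ⇒ [40, 111, 130, 162]
  NpsVI GTGAGGTC/3: at [9, 23, 42, 50, 70, 91, 143, 162] ⇒ [12, 26, 45, 53, 73, 94, 146, 165]
  FykII TTGGAT/1: at [2, 58, 131, 137, 179, 191, 198] ⇒ [3, 59, 132, 138, 180, 192, 199]

Pooled cuts: [3, 12, 26, 40, 45, 53, 59, 73, 94, 111, 130, 132, 138, 146, 162, 165, 180, 192, 199]

Fragments:
  3→12: 9 bp
  12→26: 14 bp
  26→40: 14 bp
  40→45: 5 bp
  45→53: 8 bp
  53→59: 6 bp
  59→73: 14 bp
  73→94: 21 bp
  94→111: 17 bp
  111→130: 19 bp
  130→132: 2 bp
  132→138: 6 bp
  138→146: 8 bp
  146→162: 16 bp
  162→165: 3 bp
  165→180: 15 bp
  180→192: 12 bp
  192→199: 7 bp
  199→3 (wrap): 206-199+3 = 10 bp

[2,3,5,6,6,7,8,8,9,10,12,14,14,14,15,16,17,19,21]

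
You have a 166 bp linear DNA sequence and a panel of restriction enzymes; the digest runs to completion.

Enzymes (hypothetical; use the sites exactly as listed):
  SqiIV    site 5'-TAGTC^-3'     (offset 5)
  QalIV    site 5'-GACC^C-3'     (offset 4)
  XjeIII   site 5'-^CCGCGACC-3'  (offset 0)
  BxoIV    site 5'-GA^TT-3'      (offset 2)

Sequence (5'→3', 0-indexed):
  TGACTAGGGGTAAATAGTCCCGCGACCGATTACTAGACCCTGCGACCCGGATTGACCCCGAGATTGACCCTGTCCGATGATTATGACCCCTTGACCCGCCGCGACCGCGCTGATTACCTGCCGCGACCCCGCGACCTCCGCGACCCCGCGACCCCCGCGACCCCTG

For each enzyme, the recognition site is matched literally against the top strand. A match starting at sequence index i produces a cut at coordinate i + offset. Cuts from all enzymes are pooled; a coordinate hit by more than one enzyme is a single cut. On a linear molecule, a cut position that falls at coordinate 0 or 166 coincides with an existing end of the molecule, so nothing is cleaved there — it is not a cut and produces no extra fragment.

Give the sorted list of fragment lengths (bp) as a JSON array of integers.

[1,2,4,4,6,6,6,7,8,8,8,8,8,8,8,9,10,10,11,15,19]

Site scan:
  SqiIV (TAGTC, off=5): starts [14] → cuts [19]
  QalIV (GACCC, off=4): starts [35, 43, 53, 65, 84, 92, 124, 141, 149, 158] → cuts [39, 47, 57, 69, 88, 96, 128, 145, 153, 162]
  XjeIII (CCGCGACC, off=0): starts [19, 98, 120, 128, 137, 145, 154] → cuts [19, 98, 120, 128, 137, 145, 154]
  BxoIV (GATT, off=2): starts [27, 49, 61, 78, 111] → cuts [29, 51, 63, 80, 113]

Pooled cuts: [19, 29, 39, 47, 51, 57, 63, 69, 80, 88, 96, 98, 113, 120, 128, 137, 145, 153, 154, 162]

Fragments:
  [0,19): 19 bp
  [19,29): 10 bp
  [29,39): 10 bp
  [39,47): 8 bp
  [47,51): 4 bp
  [51,57): 6 bp
  [57,63): 6 bp
  [63,69): 6 bp
  [69,80): 11 bp
  [80,88): 8 bp
  [88,96): 8 bp
  [96,98): 2 bp
  [98,113): 15 bp
  [113,120): 7 bp
  [120,128): 8 bp
  [128,137): 9 bp
  [137,145): 8 bp
  [145,153): 8 bp
  [153,154): 1 bp
  [154,162): 8 bp
  [162,166): 4 bp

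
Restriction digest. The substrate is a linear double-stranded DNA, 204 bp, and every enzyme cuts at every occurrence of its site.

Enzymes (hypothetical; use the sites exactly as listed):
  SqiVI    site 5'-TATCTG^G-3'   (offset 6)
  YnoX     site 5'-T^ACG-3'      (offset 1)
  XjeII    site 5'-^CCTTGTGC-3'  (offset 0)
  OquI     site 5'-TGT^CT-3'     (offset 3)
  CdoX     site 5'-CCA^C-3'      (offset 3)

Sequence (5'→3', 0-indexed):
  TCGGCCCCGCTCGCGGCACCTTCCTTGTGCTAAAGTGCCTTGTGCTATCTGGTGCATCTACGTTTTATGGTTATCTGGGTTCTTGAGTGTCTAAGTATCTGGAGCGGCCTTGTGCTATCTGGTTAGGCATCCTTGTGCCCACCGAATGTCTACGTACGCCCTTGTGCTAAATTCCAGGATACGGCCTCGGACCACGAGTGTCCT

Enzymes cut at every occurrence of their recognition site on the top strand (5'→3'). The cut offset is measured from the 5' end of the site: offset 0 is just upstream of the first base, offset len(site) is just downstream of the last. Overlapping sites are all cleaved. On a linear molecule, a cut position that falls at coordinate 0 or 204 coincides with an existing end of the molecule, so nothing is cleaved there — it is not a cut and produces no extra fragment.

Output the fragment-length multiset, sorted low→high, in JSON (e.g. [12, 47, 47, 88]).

[2,4,4,6,8,8,9,10,11,11,13,14,14,14,15,18,21,22]

Scan for sites:
  SqiVI (TATCTGG, off=6): starts [45, 71, 95, 115] → cuts [51, 77, 101, 121]
  YnoX (TACG, off=1): starts [58, 150, 154, 179] → cuts [59, 151, 155, 180]
  XjeII (CCTTGTGC, off=0): starts [22, 37, 107, 130, 159] → cuts [22, 37, 107, 130, 159]
  OquI (TGTCT, off=3): starts [87, 146] → cuts [90, 149]
  CdoX (CCAC, off=3): starts [138, 191] → cuts [141, 194]

Pooled cuts: [22, 37, 51, 59, 77, 90, 101, 107, 121, 130, 141, 149, 151, 155, 159, 180, 194]

Fragments:
  [0,22): 22 bp
  [22,37): 15 bp
  [37,51): 14 bp
  [51,59): 8 bp
  [59,77): 18 bp
  [77,90): 13 bp
  [90,101): 11 bp
  [101,107): 6 bp
  [107,121): 14 bp
  [121,130): 9 bp
  [130,141): 11 bp
  [141,149): 8 bp
  [149,151): 2 bp
  [151,155): 4 bp
  [155,159): 4 bp
  [159,180): 21 bp
  [180,194): 14 bp
  [194,204): 10 bp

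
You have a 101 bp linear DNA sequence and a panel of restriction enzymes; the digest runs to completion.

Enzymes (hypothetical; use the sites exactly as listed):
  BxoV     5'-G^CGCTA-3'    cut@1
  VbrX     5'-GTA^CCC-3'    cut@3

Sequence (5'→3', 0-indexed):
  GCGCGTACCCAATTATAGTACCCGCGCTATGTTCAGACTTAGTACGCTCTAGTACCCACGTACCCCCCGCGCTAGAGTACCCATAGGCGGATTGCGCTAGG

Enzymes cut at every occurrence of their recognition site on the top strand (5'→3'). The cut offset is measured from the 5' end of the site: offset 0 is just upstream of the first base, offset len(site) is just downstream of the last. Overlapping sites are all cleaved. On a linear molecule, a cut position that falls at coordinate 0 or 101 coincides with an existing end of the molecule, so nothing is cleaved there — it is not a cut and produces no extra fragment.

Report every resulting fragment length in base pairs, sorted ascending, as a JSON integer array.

[4,7,7,7,8,10,13,15,30]

Site scan:
  BxoV (GCGCTA, off=1): starts [23, 68, 93] → cuts [24, 69, 94]
  VbrX (GTACCC, off=3): starts [4, 17, 51, 59, 76] → cuts [7, 20, 54, 62, 79]

All cut coordinates (distinct, sorted): [7, 20, 24, 54, 62, 69, 79, 94]

Fragment lengths:
  [0,7): 7 bp
  [7,20): 13 bp
  [20,24): 4 bp
  [24,54): 30 bp
  [54,62): 8 bp
  [62,69): 7 bp
  [69,79): 10 bp
  [79,94): 15 bp
  [94,101): 7 bp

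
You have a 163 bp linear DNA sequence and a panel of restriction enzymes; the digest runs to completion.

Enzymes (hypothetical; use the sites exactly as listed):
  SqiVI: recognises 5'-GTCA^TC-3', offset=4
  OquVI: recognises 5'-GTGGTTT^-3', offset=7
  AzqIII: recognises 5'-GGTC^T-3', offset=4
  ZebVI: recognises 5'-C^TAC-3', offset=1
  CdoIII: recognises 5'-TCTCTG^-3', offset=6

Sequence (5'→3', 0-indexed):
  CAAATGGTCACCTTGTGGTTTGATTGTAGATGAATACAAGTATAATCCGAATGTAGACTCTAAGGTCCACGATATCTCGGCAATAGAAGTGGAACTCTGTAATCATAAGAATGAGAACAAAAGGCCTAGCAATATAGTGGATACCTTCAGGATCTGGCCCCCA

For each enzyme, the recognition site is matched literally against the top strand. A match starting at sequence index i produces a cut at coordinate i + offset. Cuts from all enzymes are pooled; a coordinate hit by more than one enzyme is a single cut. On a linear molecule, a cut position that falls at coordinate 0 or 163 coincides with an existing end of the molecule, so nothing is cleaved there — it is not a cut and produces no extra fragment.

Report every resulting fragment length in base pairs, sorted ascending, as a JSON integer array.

Site scan:
  SqiVI (GTCATC, off=4): no sites
  OquVI GTGGTTT/7: at [14] ⇒ [21]
  AzqIII (GGTCT, off=4): no sites
  ZebVI (CTAC, off=1): no sites
  CdoIII (TCTCTG, off=6): no sites

All cut coordinates (distinct, sorted): [21]

Fragment lengths:
  [0,21): 21 bp
  [21,163): 142 bp

[21,142]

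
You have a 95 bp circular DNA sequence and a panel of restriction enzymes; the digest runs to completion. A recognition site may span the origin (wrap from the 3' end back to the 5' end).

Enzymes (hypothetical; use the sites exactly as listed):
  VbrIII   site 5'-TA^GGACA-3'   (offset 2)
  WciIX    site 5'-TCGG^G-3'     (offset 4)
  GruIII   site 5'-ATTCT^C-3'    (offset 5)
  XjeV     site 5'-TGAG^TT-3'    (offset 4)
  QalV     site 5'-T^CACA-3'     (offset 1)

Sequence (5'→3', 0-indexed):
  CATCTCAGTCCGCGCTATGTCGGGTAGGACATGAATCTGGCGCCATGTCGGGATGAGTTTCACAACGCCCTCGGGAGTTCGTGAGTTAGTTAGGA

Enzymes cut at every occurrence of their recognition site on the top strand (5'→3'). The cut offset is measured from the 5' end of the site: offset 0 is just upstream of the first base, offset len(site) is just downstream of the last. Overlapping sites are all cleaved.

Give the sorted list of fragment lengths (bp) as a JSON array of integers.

Scan for sites:
  VbrIII (TAGGACA, off=2): starts [24, 90] → cuts [26, 92]
  WciIX (TCGGG, off=4): starts [19, 47, 70] → cuts [23, 51, 74]
  GruIII (ATTCTC, off=5): no sites
  XjeV (TGAGTT, off=4): starts [53, 81] → cuts [57, 85]
  QalV (TCACA, off=1): starts [59] → cuts [60]

Pooled cuts: [23, 26, 51, 57, 60, 74, 85, 92]

Fragment lengths:
  23→26: 3 bp
  26→51: 25 bp
  51→57: 6 bp
  57→60: 3 bp
  60→74: 14 bp
  74→85: 11 bp
  85→92: 7 bp
  92→23 (wrap): 95-92+23 = 26 bp

[3,3,6,7,11,14,25,26]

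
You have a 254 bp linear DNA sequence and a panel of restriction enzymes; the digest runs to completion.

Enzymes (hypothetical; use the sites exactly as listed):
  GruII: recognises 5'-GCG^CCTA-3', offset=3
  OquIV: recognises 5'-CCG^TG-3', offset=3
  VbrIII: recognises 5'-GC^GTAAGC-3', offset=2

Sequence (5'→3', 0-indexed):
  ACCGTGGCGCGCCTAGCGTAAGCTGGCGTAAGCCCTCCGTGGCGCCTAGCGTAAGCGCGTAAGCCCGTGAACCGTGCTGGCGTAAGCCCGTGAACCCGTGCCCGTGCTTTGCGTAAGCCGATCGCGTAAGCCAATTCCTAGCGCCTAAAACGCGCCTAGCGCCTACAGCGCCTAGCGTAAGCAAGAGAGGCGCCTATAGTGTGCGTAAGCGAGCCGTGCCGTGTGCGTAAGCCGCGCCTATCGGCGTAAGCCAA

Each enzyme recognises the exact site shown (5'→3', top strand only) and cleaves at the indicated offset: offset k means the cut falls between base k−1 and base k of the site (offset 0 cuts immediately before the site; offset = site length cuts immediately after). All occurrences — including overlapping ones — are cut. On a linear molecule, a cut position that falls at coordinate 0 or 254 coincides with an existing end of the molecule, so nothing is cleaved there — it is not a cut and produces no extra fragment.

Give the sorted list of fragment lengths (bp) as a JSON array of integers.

Site scan:
  GruII GCGCCTA/3: at [8, 41, 140, 151, 158, 167, 189, 233] ⇒ [11, 44, 143, 154, 161, 170, 192, 236]
  OquIV CCGTG/3: at [1, 36, 64, 71, 87, 95, 101, 213, 218] ⇒ [4, 39, 67, 74, 90, 98, 104, 216, 221]
  VbrIII GCGTAAGC/2: at [15, 25, 48, 56, 79, 110, 123, 174, 202, 224, 243] ⇒ [17, 27, 50, 58, 81, 112, 125, 176, 204, 226, 245]

Pooled cuts: [4, 11, 17, 27, 39, 44, 50, 58, 67, 74, 81, 90, 98, 104, 112, 125, 143, 154, 161, 170, 176, 192, 204, 216, 221, 226, 236, 245]

Fragments:
  [0,4): 4 bp
  [4,11): 7 bp
  [11,17): 6 bp
  [17,27): 10 bp
  [27,39): 12 bp
  [39,44): 5 bp
  [44,50): 6 bp
  [50,58): 8 bp
  [58,67): 9 bp
  [67,74): 7 bp
  [74,81): 7 bp
  [81,90): 9 bp
  [90,98): 8 bp
  [98,104): 6 bp
  [104,112): 8 bp
  [112,125): 13 bp
  [125,143): 18 bp
  [143,154): 11 bp
  [154,161): 7 bp
  [161,170): 9 bp
  [170,176): 6 bp
  [176,192): 16 bp
  [192,204): 12 bp
  [204,216): 12 bp
  [216,221): 5 bp
  [221,226): 5 bp
  [226,236): 10 bp
  [236,245): 9 bp
  [245,254): 9 bp

[4,5,5,5,6,6,6,6,7,7,7,7,8,8,8,9,9,9,9,9,10,10,11,12,12,12,13,16,18]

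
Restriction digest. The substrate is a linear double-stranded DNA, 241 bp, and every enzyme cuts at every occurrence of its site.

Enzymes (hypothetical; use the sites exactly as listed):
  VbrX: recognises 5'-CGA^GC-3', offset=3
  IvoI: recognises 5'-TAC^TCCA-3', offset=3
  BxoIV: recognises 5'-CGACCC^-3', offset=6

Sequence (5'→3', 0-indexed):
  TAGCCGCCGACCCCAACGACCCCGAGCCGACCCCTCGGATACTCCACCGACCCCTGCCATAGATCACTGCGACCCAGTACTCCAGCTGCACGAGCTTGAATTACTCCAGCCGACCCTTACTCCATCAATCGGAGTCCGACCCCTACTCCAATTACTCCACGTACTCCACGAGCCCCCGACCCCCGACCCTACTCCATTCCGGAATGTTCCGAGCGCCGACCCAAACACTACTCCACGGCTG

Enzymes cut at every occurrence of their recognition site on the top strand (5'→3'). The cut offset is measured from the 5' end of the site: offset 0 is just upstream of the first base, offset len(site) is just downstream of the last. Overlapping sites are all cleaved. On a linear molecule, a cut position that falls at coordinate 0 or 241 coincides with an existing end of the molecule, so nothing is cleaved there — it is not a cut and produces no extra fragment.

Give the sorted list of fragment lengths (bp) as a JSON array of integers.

[3,3,4,4,5,7,7,8,9,9,9,9,9,10,10,11,11,11,12,13,13,20,22,22]

Site scan:
  VbrX (CGAGC, off=3): starts [22, 90, 168, 209] → cuts [25, 93, 171, 212]
  IvoI (TACTCCA, off=3): starts [39, 77, 101, 117, 143, 152, 161, 189, 228] → cuts [42, 80, 104, 120, 146, 155, 164, 192, 231]
  BxoIV (CGACCC, off=6): starts [7, 16, 27, 47, 69, 110, 136, 176, 183, 216] → cuts [13, 22, 33, 53, 75, 116, 142, 182, 189, 222]

Pooled cuts: [13, 22, 25, 33, 42, 53, 75, 80, 93, 104, 116, 120, 142, 146, 155, 164, 171, 182, 189, 192, 212, 222, 231]

Fragment lengths:
  [0,13): 13 bp
  [13,22): 9 bp
  [22,25): 3 bp
  [25,33): 8 bp
  [33,42): 9 bp
  [42,53): 11 bp
  [53,75): 22 bp
  [75,80): 5 bp
  [80,93): 13 bp
  [93,104): 11 bp
  [104,116): 12 bp
  [116,120): 4 bp
  [120,142): 22 bp
  [142,146): 4 bp
  [146,155): 9 bp
  [155,164): 9 bp
  [164,171): 7 bp
  [171,182): 11 bp
  [182,189): 7 bp
  [189,192): 3 bp
  [192,212): 20 bp
  [212,222): 10 bp
  [222,231): 9 bp
  [231,241): 10 bp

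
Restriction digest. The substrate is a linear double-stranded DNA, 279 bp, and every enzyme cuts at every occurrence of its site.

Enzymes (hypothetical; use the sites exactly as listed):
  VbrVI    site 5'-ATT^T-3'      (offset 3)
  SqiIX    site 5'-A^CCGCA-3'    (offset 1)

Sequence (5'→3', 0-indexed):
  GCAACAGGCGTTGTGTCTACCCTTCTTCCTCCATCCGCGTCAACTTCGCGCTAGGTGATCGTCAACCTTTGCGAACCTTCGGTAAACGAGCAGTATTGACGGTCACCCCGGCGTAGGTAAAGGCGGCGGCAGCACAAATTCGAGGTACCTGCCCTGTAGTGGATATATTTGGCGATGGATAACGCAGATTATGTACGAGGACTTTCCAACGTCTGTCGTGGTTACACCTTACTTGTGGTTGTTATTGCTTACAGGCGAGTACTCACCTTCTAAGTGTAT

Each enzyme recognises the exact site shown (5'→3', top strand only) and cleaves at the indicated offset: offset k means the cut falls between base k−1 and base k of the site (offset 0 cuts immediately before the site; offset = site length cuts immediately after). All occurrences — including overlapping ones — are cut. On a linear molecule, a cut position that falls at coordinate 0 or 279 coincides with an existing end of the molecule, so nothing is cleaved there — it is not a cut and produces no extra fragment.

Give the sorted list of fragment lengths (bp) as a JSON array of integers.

Site scan:
  VbrVI (ATTT, off=3): starts [166] → cuts [169]
  SqiIX (ACCGCA, off=1): no sites

All cut coordinates (distinct, sorted): [169]

Fragments:
  [0,169): 169 bp
  [169,279): 110 bp

[110,169]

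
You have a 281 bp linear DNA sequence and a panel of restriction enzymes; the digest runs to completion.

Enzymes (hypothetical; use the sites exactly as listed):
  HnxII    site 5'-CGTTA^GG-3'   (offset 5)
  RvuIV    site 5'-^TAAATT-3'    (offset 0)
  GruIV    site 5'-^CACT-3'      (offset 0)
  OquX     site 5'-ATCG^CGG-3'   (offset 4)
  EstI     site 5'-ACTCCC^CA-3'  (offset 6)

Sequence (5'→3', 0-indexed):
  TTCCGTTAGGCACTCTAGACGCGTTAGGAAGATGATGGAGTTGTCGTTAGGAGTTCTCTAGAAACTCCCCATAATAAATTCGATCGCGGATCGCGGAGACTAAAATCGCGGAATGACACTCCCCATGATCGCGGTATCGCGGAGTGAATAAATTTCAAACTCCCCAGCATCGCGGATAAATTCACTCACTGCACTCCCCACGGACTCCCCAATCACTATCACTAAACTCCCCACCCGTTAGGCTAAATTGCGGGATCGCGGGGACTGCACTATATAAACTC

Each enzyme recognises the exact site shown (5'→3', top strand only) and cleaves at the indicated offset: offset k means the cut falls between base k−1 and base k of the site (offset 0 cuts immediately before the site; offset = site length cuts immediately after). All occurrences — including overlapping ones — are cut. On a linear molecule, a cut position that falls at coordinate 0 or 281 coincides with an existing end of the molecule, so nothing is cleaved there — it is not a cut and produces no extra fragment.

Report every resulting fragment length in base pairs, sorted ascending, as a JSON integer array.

[2,3,4,4,4,5,5,6,6,7,7,7,8,8,8,8,8,9,9,9,11,12,12,14,15,15,16,16,20,23]

Site scan:
  HnxII (CGTTAGG, off=5): starts [3, 21, 44, 235] → cuts [8, 26, 49, 240]
  RvuIV (TAAATT, off=0): starts [74, 148, 176, 243] → cuts [74, 148, 176, 243]
  GruIV (CACT, off=0): starts [10, 116, 182, 186, 191, 213, 219, 267] → cuts [10, 116, 182, 186, 191, 213, 219, 267]
  OquX (ATCGCGG, off=4): starts [82, 89, 104, 127, 135, 168, 254] → cuts [86, 93, 108, 131, 139, 172, 258]
  EstI (ACTCCCCA, off=6): starts [63, 117, 158, 192, 203, 225] → cuts [69, 123, 164, 198, 209, 231]

All cut coordinates (distinct, sorted): [8, 10, 26, 49, 69, 74, 86, 93, 108, 116, 123, 131, 139, 148, 164, 172, 176, 182, 186, 191, 198, 209, 213, 219, 231, 240, 243, 258, 267]

Fragment lengths:
  [0,8): 8 bp
  [8,10): 2 bp
  [10,26): 16 bp
  [26,49): 23 bp
  [49,69): 20 bp
  [69,74): 5 bp
  [74,86): 12 bp
  [86,93): 7 bp
  [93,108): 15 bp
  [108,116): 8 bp
  [116,123): 7 bp
  [123,131): 8 bp
  [131,139): 8 bp
  [139,148): 9 bp
  [148,164): 16 bp
  [164,172): 8 bp
  [172,176): 4 bp
  [176,182): 6 bp
  [182,186): 4 bp
  [186,191): 5 bp
  [191,198): 7 bp
  [198,209): 11 bp
  [209,213): 4 bp
  [213,219): 6 bp
  [219,231): 12 bp
  [231,240): 9 bp
  [240,243): 3 bp
  [243,258): 15 bp
  [258,267): 9 bp
  [267,281): 14 bp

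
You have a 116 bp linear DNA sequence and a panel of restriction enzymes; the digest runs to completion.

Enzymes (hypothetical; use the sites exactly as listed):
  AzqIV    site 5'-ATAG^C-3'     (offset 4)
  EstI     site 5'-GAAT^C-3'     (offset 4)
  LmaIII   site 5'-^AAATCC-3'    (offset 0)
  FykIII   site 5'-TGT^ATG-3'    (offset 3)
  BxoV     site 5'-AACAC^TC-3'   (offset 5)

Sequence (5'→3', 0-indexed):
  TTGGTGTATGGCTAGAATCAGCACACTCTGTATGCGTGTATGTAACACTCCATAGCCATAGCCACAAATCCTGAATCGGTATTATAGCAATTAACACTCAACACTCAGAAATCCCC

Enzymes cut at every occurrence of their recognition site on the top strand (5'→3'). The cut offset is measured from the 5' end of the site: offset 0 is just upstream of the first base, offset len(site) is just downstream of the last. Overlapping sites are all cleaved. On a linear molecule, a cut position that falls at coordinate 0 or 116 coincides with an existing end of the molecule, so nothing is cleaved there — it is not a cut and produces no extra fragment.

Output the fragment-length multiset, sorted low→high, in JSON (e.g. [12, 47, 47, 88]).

Scan for sites:
  AzqIV ATAGC/4: at [51, 57, 83] ⇒ [55, 61, 87]
  EstI GAATC/4: at [14, 72] ⇒ [18, 76]
  LmaIII AAATCC/0: at [65, 108] ⇒ [65, 108]
  FykIII TGTATG/3: at [4, 28, 36] ⇒ [7, 31, 39]
  BxoV AACACTC/5: at [43, 92, 99] ⇒ [48, 97, 104]

Pooled cuts: [7, 18, 31, 39, 48, 55, 61, 65, 76, 87, 97, 104, 108]

Fragments:
  [0,7): 7 bp
  [7,18): 11 bp
  [18,31): 13 bp
  [31,39): 8 bp
  [39,48): 9 bp
  [48,55): 7 bp
  [55,61): 6 bp
  [61,65): 4 bp
  [65,76): 11 bp
  [76,87): 11 bp
  [87,97): 10 bp
  [97,104): 7 bp
  [104,108): 4 bp
  [108,116): 8 bp

[4,4,6,7,7,7,8,8,9,10,11,11,11,13]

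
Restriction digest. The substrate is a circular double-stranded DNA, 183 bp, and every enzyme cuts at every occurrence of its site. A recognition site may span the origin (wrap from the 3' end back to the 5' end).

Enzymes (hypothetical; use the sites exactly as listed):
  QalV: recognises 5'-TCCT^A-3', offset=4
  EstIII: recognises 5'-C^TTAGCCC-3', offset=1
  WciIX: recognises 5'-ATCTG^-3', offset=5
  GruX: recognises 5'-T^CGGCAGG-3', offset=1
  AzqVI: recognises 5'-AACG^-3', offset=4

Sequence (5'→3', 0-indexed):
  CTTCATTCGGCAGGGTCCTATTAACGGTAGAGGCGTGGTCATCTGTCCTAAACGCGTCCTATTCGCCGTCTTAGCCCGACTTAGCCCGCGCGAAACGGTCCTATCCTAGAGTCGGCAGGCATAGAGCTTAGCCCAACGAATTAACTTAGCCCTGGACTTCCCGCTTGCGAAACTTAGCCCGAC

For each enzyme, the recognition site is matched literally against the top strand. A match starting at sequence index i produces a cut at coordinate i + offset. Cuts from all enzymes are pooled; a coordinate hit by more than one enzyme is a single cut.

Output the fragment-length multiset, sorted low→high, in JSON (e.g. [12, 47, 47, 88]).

Site scan:
  QalV TCCTA/4: at [15, 45, 56, 98, 103] ⇒ [19, 49, 60, 102, 107]
  EstIII CTTAGCCC/1: at [69, 79, 126, 144, 172] ⇒ [70, 80, 127, 145, 173]
  WciIX ATCTG/5: at [40] ⇒ [45]
  GruX TCGGCAGG/1: at [6, 111] ⇒ [7, 112]
  AzqVI AACG/4: at [22, 50, 93, 134] ⇒ [26, 54, 97, 138]

Pooled cuts: [7, 19, 26, 45, 49, 54, 60, 70, 80, 97, 102, 107, 112, 127, 138, 145, 173]

Fragments:
  7→19: 12 bp
  19→26: 7 bp
  26→45: 19 bp
  45→49: 4 bp
  49→54: 5 bp
  54→60: 6 bp
  60→70: 10 bp
  70→80: 10 bp
  80→97: 17 bp
  97→102: 5 bp
  102→107: 5 bp
  107→112: 5 bp
  112→127: 15 bp
  127→138: 11 bp
  138→145: 7 bp
  145→173: 28 bp
  173→7 (wrap): 183-173+7 = 17 bp

[4,5,5,5,5,6,7,7,10,10,11,12,15,17,17,19,28]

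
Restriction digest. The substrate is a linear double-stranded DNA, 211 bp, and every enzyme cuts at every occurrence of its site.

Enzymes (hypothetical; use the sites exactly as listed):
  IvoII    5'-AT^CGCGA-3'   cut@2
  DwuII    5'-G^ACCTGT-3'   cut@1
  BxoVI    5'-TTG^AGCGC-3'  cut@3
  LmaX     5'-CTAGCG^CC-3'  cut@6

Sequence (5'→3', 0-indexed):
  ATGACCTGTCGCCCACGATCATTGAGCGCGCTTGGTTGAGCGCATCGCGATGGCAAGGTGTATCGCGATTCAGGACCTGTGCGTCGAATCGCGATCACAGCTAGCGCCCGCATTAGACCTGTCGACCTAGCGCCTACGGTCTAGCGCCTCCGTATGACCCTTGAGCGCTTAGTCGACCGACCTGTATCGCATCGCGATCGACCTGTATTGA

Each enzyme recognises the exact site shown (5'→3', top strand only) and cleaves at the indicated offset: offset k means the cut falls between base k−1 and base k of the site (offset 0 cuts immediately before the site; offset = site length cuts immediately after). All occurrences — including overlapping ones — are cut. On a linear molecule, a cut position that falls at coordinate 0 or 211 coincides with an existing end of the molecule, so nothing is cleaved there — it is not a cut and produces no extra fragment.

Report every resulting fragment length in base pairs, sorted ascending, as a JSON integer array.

Scan for sites:
  IvoII (ATCGCGA, off=2): starts [43, 61, 87, 190] → cuts [45, 63, 89, 192]
  DwuII (GACCTGT, off=1): starts [2, 73, 115, 178, 199] → cuts [3, 74, 116, 179, 200]
  BxoVI (TTGAGCGC, off=3): starts [21, 35, 160] → cuts [24, 38, 163]
  LmaX (CTAGCGCC, off=6): starts [100, 126, 140] → cuts [106, 132, 146]

Pooled cuts: [3, 24, 38, 45, 63, 74, 89, 106, 116, 132, 146, 163, 179, 192, 200]

Fragments:
  [0,3): 3 bp
  [3,24): 21 bp
  [24,38): 14 bp
  [38,45): 7 bp
  [45,63): 18 bp
  [63,74): 11 bp
  [74,89): 15 bp
  [89,106): 17 bp
  [106,116): 10 bp
  [116,132): 16 bp
  [132,146): 14 bp
  [146,163): 17 bp
  [163,179): 16 bp
  [179,192): 13 bp
  [192,200): 8 bp
  [200,211): 11 bp

[3,7,8,10,11,11,13,14,14,15,16,16,17,17,18,21]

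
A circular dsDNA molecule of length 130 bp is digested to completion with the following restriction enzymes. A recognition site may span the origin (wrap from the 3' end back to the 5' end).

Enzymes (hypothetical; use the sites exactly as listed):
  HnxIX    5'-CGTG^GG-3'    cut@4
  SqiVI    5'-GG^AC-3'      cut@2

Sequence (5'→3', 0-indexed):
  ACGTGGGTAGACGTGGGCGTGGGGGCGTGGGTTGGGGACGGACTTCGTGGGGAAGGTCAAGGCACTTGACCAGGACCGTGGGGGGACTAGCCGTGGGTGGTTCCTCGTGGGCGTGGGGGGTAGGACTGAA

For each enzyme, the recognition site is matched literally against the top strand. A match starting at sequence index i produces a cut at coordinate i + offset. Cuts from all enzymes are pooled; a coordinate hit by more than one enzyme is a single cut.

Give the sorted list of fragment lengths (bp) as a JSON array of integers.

[4,5,6,6,6,8,8,8,9,10,10,11,14,25]

Per-enzyme occurrences:
  HnxIX (CGTGGG, off=4): starts [1, 11, 17, 25, 45, 76, 91, 105, 111] → cuts [5, 15, 21, 29, 49, 80, 95, 109, 115]
  SqiVI (GGAC, off=2): starts [35, 39, 72, 83, 122] → cuts [37, 41, 74, 85, 124]

Pooled cuts: [5, 15, 21, 29, 37, 41, 49, 74, 80, 85, 95, 109, 115, 124]

Fragments:
  5→15: 10 bp
  15→21: 6 bp
  21→29: 8 bp
  29→37: 8 bp
  37→41: 4 bp
  41→49: 8 bp
  49→74: 25 bp
  74→80: 6 bp
  80→85: 5 bp
  85→95: 10 bp
  95→109: 14 bp
  109→115: 6 bp
  115→124: 9 bp
  124→5 (wrap): 130-124+5 = 11 bp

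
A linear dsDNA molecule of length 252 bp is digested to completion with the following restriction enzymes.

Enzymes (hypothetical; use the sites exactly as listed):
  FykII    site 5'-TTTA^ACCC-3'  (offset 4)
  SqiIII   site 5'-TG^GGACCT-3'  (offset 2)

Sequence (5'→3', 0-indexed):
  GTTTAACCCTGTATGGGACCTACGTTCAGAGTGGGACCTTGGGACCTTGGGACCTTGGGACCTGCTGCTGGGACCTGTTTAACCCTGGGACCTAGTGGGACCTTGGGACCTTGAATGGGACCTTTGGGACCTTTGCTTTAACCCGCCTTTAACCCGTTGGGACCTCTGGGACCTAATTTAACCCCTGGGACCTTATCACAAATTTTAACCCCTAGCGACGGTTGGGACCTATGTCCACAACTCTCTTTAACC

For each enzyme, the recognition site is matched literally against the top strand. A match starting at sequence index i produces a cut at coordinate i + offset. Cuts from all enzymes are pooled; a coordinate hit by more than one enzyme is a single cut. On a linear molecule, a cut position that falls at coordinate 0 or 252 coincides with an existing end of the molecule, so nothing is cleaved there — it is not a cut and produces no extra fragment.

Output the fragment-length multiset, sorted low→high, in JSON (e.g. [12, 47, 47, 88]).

[5,6,7,8,8,8,8,8,9,9,10,10,11,11,12,12,13,14,17,18,20,28]

Per-enzyme occurrences:
  FykII TTTAACCC/4: at [1, 77, 136, 147, 176, 203] ⇒ [5, 81, 140, 151, 180, 207]
  SqiIII TGGGACCT/2: at [13, 31, 39, 47, 55, 68, 85, 95, 103, 115, 124, 157, 166, 185, 222] ⇒ [15, 33, 41, 49, 57, 70, 87, 97, 105, 117, 126, 159, 168, 187, 224]

Pooled cuts: [5, 15, 33, 41, 49, 57, 70, 81, 87, 97, 105, 117, 126, 140, 151, 159, 168, 180, 187, 207, 224]

Fragment lengths:
  [0,5): 5 bp
  [5,15): 10 bp
  [15,33): 18 bp
  [33,41): 8 bp
  [41,49): 8 bp
  [49,57): 8 bp
  [57,70): 13 bp
  [70,81): 11 bp
  [81,87): 6 bp
  [87,97): 10 bp
  [97,105): 8 bp
  [105,117): 12 bp
  [117,126): 9 bp
  [126,140): 14 bp
  [140,151): 11 bp
  [151,159): 8 bp
  [159,168): 9 bp
  [168,180): 12 bp
  [180,187): 7 bp
  [187,207): 20 bp
  [207,224): 17 bp
  [224,252): 28 bp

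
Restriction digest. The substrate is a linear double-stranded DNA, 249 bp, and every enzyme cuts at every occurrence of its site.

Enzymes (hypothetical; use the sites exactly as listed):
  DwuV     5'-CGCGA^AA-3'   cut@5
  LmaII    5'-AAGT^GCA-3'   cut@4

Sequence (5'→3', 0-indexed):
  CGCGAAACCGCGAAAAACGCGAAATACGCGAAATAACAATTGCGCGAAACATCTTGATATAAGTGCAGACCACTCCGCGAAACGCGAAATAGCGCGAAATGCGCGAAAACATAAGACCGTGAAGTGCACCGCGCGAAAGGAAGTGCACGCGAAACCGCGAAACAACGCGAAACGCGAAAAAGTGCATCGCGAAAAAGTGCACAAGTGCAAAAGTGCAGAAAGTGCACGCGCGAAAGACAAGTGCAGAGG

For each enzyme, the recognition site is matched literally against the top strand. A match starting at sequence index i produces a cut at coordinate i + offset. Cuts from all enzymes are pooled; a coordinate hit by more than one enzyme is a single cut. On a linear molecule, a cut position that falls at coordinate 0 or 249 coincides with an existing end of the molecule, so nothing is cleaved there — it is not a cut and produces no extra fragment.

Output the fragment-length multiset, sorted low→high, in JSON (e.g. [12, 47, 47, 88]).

Per-enzyme occurrences:
  DwuV CGCGAAA/5: at [0, 8, 17, 26, 42, 75, 82, 92, 101, 131, 147, 155, 165, 172, 187, 228] ⇒ [5, 13, 22, 31, 47, 80, 87, 97, 106, 136, 152, 160, 170, 177, 192, 233]
  LmaII AAGTGCA/4: at [60, 121, 140, 179, 194, 202, 210, 219, 238] ⇒ [64, 125, 144, 183, 198, 206, 214, 223, 242]

Pooled cuts: [5, 13, 22, 31, 47, 64, 80, 87, 97, 106, 125, 136, 144, 152, 160, 170, 177, 183, 192, 198, 206, 214, 223, 233, 242]

Fragments:
  [0,5): 5 bp
  [5,13): 8 bp
  [13,22): 9 bp
  [22,31): 9 bp
  [31,47): 16 bp
  [47,64): 17 bp
  [64,80): 16 bp
  [80,87): 7 bp
  [87,97): 10 bp
  [97,106): 9 bp
  [106,125): 19 bp
  [125,136): 11 bp
  [136,144): 8 bp
  [144,152): 8 bp
  [152,160): 8 bp
  [160,170): 10 bp
  [170,177): 7 bp
  [177,183): 6 bp
  [183,192): 9 bp
  [192,198): 6 bp
  [198,206): 8 bp
  [206,214): 8 bp
  [214,223): 9 bp
  [223,233): 10 bp
  [233,242): 9 bp
  [242,249): 7 bp

[5,6,6,7,7,7,8,8,8,8,8,8,9,9,9,9,9,9,10,10,10,11,16,16,17,19]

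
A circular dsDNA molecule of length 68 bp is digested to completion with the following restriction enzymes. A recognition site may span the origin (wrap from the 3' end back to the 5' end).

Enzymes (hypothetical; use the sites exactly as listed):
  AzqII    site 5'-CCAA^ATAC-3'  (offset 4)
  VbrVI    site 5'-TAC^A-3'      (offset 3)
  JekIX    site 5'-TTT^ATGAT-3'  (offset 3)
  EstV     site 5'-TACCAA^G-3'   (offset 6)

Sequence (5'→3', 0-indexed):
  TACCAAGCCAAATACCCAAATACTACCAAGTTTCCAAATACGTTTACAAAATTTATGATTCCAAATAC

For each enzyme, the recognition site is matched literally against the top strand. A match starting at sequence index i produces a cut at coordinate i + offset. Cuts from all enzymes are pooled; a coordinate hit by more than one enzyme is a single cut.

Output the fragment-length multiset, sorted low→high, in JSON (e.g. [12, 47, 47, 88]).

Site scan:
  AzqII CCAAATAC/4: at [7, 15, 33, 60] ⇒ [11, 19, 37, 64]
  VbrVI TACA/3: at [44] ⇒ [47]
  JekIX TTTATGAT/3: at [51] ⇒ [54]
  EstV TACCAAG/6: at [0, 23] ⇒ [6, 29]

All cut coordinates (distinct, sorted): [6, 11, 19, 29, 37, 47, 54, 64]

Fragments:
  6→11: 5 bp
  11→19: 8 bp
  19→29: 10 bp
  29→37: 8 bp
  37→47: 10 bp
  47→54: 7 bp
  54→64: 10 bp
  64→6 (wrap): 68-64+6 = 10 bp

[5,7,8,8,10,10,10,10]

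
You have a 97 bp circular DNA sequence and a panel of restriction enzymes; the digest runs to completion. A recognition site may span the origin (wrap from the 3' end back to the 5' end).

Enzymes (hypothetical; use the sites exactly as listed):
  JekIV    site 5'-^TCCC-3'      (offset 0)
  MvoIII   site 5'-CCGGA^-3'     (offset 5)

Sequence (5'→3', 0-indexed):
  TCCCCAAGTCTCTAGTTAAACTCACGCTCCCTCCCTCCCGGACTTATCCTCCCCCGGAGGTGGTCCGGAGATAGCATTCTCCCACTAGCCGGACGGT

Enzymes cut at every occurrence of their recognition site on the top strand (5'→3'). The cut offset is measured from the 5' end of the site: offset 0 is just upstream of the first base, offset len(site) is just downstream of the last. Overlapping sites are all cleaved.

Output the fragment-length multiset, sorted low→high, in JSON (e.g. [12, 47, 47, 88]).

Site scan:
  JekIV (TCCC, off=0): starts [0, 27, 31, 35, 49, 79] → cuts [0, 27, 31, 35, 49, 79]
  MvoIII (CCGGA, off=5): starts [37, 53, 64, 88] → cuts [42, 58, 69, 93]

All cut coordinates (distinct, sorted): [0, 27, 31, 35, 42, 49, 58, 69, 79, 93]

Fragments:
  0→27: 27 bp
  27→31: 4 bp
  31→35: 4 bp
  35→42: 7 bp
  42→49: 7 bp
  49→58: 9 bp
  58→69: 11 bp
  69→79: 10 bp
  79→93: 14 bp
  93→0 (wrap): 97-93+0 = 4 bp

[4,4,4,7,7,9,10,11,14,27]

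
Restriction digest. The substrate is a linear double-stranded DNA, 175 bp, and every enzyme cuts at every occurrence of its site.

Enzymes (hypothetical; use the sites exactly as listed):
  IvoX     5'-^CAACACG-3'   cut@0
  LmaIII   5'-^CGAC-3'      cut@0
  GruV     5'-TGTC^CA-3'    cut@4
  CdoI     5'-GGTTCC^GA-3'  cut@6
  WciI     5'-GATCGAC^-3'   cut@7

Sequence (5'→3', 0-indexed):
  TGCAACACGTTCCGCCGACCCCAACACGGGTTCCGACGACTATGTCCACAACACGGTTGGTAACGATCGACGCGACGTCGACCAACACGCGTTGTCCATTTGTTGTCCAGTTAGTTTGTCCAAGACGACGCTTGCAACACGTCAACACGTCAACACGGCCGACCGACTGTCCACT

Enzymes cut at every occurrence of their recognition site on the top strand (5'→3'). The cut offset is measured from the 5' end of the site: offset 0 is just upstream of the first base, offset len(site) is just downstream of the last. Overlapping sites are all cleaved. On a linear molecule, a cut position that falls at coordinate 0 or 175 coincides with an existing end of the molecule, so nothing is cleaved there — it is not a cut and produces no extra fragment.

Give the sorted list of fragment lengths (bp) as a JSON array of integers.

[1,1,2,2,2,4,4,4,4,5,6,6,8,8,8,9,9,10,11,12,13,13,14,19]

Scan for sites:
  IvoX (CAACACG, off=0): starts [2, 21, 48, 82, 134, 142, 150] → cuts [2, 21, 48, 82, 134, 142, 150]
  LmaIII (CGAC, off=0): starts [15, 33, 36, 67, 72, 78, 125, 159, 163] → cuts [15, 33, 36, 67, 72, 78, 125, 159, 163]
  GruV (TGTCCA, off=4): starts [42, 92, 103, 116, 167] → cuts [46, 96, 107, 120, 171]
  CdoI (GGTTCCGA, off=6): starts [28] → cuts [34]
  WciI (GATCGAC, off=7): starts [64] → cuts [71]

Pooled cuts: [2, 15, 21, 33, 34, 36, 46, 48, 67, 71, 72, 78, 82, 96, 107, 120, 125, 134, 142, 150, 159, 163, 171]

Fragments:
  [0,2): 2 bp
  [2,15): 13 bp
  [15,21): 6 bp
  [21,33): 12 bp
  [33,34): 1 bp
  [34,36): 2 bp
  [36,46): 10 bp
  [46,48): 2 bp
  [48,67): 19 bp
  [67,71): 4 bp
  [71,72): 1 bp
  [72,78): 6 bp
  [78,82): 4 bp
  [82,96): 14 bp
  [96,107): 11 bp
  [107,120): 13 bp
  [120,125): 5 bp
  [125,134): 9 bp
  [134,142): 8 bp
  [142,150): 8 bp
  [150,159): 9 bp
  [159,163): 4 bp
  [163,171): 8 bp
  [171,175): 4 bp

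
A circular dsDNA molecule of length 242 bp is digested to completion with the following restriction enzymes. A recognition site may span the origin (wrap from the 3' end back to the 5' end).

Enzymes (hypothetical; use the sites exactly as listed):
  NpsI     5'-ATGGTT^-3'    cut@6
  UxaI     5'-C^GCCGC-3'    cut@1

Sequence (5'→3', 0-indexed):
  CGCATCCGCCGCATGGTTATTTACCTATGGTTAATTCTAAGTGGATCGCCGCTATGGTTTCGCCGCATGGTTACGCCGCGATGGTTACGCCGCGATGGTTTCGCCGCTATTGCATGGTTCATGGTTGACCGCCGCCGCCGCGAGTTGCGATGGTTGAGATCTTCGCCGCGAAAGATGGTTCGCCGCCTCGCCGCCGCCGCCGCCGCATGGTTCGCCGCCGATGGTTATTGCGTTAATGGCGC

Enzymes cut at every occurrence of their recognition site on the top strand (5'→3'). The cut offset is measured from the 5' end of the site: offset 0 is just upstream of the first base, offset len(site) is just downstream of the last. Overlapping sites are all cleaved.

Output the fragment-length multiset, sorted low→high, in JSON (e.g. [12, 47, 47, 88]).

[1,1,2,2,2,2,3,3,3,3,3,3,4,7,8,9,9,11,11,11,12,12,12,13,14,14,15,16,17,19]

Scan for sites:
  NpsI (ATGGTT, off=6): starts [12, 26, 53, 66, 80, 94, 113, 120, 149, 174, 206, 220] → cuts [18, 32, 59, 72, 86, 100, 119, 126, 155, 180, 212, 226]
  UxaI (CGCCGC, off=1): starts [6, 46, 60, 73, 87, 101, 129, 132, 135, 163, 180, 188, 191, 194, 197, 200, 212, 239] → cuts [7, 47, 61, 74, 88, 102, 130, 133, 136, 164, 181, 189, 192, 195, 198, 201, 213, 240]

Pooled cuts: [7, 18, 32, 47, 59, 61, 72, 74, 86, 88, 100, 102, 119, 126, 130, 133, 136, 155, 164, 180, 181, 189, 192, 195, 198, 201, 212, 213, 226, 240]

Fragment lengths:
  7→18: 11 bp
  18→32: 14 bp
  32→47: 15 bp
  47→59: 12 bp
  59→61: 2 bp
  61→72: 11 bp
  72→74: 2 bp
  74→86: 12 bp
  86→88: 2 bp
  88→100: 12 bp
  100→102: 2 bp
  102→119: 17 bp
  119→126: 7 bp
  126→130: 4 bp
  130→133: 3 bp
  133→136: 3 bp
  136→155: 19 bp
  155→164: 9 bp
  164→180: 16 bp
  180→181: 1 bp
  181→189: 8 bp
  189→192: 3 bp
  192→195: 3 bp
  195→198: 3 bp
  198→201: 3 bp
  201→212: 11 bp
  212→213: 1 bp
  213→226: 13 bp
  226→240: 14 bp
  240→7 (wrap): 242-240+7 = 9 bp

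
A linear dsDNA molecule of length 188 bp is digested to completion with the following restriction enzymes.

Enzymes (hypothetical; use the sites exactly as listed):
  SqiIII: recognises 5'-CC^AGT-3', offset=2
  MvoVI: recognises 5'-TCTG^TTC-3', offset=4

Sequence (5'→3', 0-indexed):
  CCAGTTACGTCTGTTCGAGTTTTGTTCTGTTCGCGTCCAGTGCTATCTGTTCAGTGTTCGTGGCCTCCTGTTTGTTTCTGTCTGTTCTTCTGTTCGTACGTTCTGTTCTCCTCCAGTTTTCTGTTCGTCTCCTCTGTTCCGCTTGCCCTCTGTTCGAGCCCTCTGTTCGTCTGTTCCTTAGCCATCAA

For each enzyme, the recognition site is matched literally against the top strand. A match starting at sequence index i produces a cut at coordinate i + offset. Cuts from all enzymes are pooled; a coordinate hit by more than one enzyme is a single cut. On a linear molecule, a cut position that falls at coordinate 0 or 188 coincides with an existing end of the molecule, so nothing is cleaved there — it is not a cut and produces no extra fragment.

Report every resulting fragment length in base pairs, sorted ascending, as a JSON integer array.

[2,8,8,9,9,9,11,11,13,13,13,15,16,16,35]

Site scan:
  SqiIII (CCAGT, off=2): starts [0, 36, 112] → cuts [2, 38, 114]
  MvoVI (TCTGTTC, off=4): starts [9, 25, 45, 80, 88, 101, 119, 132, 148, 161, 169] → cuts [13, 29, 49, 84, 92, 105, 123, 136, 152, 165, 173]

Pooled cuts: [2, 13, 29, 38, 49, 84, 92, 105, 114, 123, 136, 152, 165, 173]

Fragment lengths:
  [0,2): 2 bp
  [2,13): 11 bp
  [13,29): 16 bp
  [29,38): 9 bp
  [38,49): 11 bp
  [49,84): 35 bp
  [84,92): 8 bp
  [92,105): 13 bp
  [105,114): 9 bp
  [114,123): 9 bp
  [123,136): 13 bp
  [136,152): 16 bp
  [152,165): 13 bp
  [165,173): 8 bp
  [173,188): 15 bp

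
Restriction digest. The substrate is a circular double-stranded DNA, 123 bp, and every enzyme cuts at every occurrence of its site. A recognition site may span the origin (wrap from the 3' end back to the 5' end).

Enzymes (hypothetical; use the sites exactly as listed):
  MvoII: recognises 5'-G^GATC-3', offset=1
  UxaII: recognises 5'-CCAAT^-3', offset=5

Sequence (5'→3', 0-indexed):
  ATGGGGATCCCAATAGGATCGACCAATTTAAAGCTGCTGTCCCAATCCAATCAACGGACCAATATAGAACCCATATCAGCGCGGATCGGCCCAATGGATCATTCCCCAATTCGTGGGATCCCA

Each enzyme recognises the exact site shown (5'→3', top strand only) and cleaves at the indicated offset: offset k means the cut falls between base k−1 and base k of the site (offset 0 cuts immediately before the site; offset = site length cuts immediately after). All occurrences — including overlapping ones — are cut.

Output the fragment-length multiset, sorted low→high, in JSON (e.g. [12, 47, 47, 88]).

[1,2,3,5,6,9,9,11,12,12,14,19,20]

Scan for sites:
  MvoII GGATC/1: at [4, 15, 82, 95, 115] ⇒ [5, 16, 83, 96, 116]
  UxaII CCAAT/5: at [9, 22, 41, 46, 58, 90, 105, 120] ⇒ [2, 14, 27, 46, 51, 63, 95, 110]

Pooled cuts: [2, 5, 14, 16, 27, 46, 51, 63, 83, 95, 96, 110, 116]

Fragments:
  2→5: 3 bp
  5→14: 9 bp
  14→16: 2 bp
  16→27: 11 bp
  27→46: 19 bp
  46→51: 5 bp
  51→63: 12 bp
  63→83: 20 bp
  83→95: 12 bp
  95→96: 1 bp
  96→110: 14 bp
  110→116: 6 bp
  116→2 (wrap): 123-116+2 = 9 bp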